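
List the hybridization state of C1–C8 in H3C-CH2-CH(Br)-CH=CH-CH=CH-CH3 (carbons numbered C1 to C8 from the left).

C1 has 4 σ bonds: steric number 4 → sp3.
C2 is sp3: 4 σ bonds, 4 electron-density regions.
C3 is sp3: 4 σ bonds, 4 electron-density regions.
C4: 3 σ bonds, plus one π bond; 3 regions of electron density → sp2.
C5: 3 σ bonds, plus one π bond — 3 electron domains, sp2.
C6 is sp2: 3 σ bonds, plus one π bond, 3 electron-density regions.
C7 is sp2: 3 σ bonds, plus one π bond, 3 electron-density regions.
C8: 4 σ bonds — 4 electron domains, sp3.

C1 sp3, C2 sp3, C3 sp3, C4 sp2, C5 sp2, C6 sp2, C7 sp2, C8 sp3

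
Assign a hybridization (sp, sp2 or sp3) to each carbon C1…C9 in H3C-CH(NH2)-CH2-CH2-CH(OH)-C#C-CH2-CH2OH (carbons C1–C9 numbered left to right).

C1 — 4 σ bonds. Steric number 4, so sp3.
C2 carries 4 σ bonds, giving a steric number of 4, so it is sp3.
C3 is sp3: 4 σ bonds, 4 electron-density regions.
C4 carries 4 σ bonds, giving a steric number of 4, so it is sp3.
C5 is sp3: 4 σ bonds, 4 electron-density regions.
C6 (2 σ bonds, plus two π bonds) has steric number 2: sp.
C7 (2 σ bonds, plus two π bonds) has steric number 2: sp.
C8 carries 4 σ bonds, giving a steric number of 4, so it is sp3.
C9: 4 σ bonds; 4 regions of electron density → sp3.

C1 sp3, C2 sp3, C3 sp3, C4 sp3, C5 sp3, C6 sp, C7 sp, C8 sp3, C9 sp3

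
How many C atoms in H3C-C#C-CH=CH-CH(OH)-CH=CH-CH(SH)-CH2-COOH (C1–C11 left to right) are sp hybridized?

C1: sp3
C2: sp ✓
C3: sp ✓
C4: sp2
C5: sp2
C6: sp3
C7: sp2
C8: sp2
C9: sp3
C10: sp3
C11: sp2
C2, C3 → 2 sp carbons.

2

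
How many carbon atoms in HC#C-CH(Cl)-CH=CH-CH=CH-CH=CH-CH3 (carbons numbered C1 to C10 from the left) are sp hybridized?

C1: sp ✓
C2: sp ✓
C3: sp3
C4: sp2
C5: sp2
C6: sp2
C7: sp2
C8: sp2
C9: sp2
C10: sp3
C1, C2 → 2 sp carbons.

2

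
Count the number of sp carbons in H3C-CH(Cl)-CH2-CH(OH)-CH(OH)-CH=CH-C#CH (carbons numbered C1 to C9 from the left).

C1: sp3
C2: sp3
C3: sp3
C4: sp3
C5: sp3
C6: sp2
C7: sp2
C8: sp ✓
C9: sp ✓
C8, C9 → 2 sp carbons.

2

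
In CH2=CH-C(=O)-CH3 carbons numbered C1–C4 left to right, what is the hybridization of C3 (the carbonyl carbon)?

sp²

C3 (the carbonyl carbon) carries 3 σ bonds, plus one π bond, giving a steric number of 3, so it is sp2.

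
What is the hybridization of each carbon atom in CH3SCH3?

sp^3

Each carbon atom carries 4 σ bonds, giving a steric number of 4, so it is sp3.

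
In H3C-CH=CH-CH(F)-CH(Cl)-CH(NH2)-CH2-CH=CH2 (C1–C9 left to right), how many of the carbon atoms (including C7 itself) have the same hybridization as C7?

5

C7 is sp3 (only σ bonds).
C1: sp3 ✓
C2: sp2
C3: sp2
C4: sp3 ✓
C5: sp3 ✓
C6: sp3 ✓
C7: sp3 ✓
C8: sp2
C9: sp2
5 carbons are sp3.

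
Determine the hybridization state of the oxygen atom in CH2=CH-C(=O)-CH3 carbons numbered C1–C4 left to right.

sp2

The oxygen atom: 1 σ bond and 2 lone pairs, plus one π bond; 3 regions of electron density → sp2.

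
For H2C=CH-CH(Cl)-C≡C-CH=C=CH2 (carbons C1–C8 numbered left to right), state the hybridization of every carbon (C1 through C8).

C1 sp2, C2 sp2, C3 sp3, C4 sp, C5 sp, C6 sp2, C7 sp, C8 sp2

C1 carries 3 σ bonds, plus one π bond, giving a steric number of 3, so it is sp2.
C2 is sp2: 3 σ bonds, plus one π bond, 3 electron-density regions.
C3 is sp3: 4 σ bonds, 4 electron-density regions.
C4 has 2 σ bonds, plus two π bonds: steric number 2 → sp.
C5 — 2 σ bonds, plus two π bonds. Steric number 2, so sp.
C6 is sp2: 3 σ bonds, plus one π bond, 3 electron-density regions.
C7 is sp: 2 σ bonds, plus two π bonds, 2 electron-density regions.
C8 — 3 σ bonds, plus one π bond. Steric number 3, so sp2.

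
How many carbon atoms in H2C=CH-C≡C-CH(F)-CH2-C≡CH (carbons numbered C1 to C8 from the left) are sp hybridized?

C1: sp2
C2: sp2
C3: sp ✓
C4: sp ✓
C5: sp3
C6: sp3
C7: sp ✓
C8: sp ✓
C3, C4, C7, C8 → 4 sp carbons.

4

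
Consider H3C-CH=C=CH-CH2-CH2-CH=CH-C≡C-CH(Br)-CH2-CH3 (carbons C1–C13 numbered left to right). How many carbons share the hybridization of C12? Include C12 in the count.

C12 is sp3 (only σ bonds).
C1: sp3 ✓
C2: sp2
C3: sp
C4: sp2
C5: sp3 ✓
C6: sp3 ✓
C7: sp2
C8: sp2
C9: sp
C10: sp
C11: sp3 ✓
C12: sp3 ✓
C13: sp3 ✓
6 carbons are sp3.

6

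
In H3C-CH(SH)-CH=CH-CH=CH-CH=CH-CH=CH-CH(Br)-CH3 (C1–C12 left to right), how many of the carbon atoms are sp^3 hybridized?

C1: sp3 ✓
C2: sp3 ✓
C3: sp2
C4: sp2
C5: sp2
C6: sp2
C7: sp2
C8: sp2
C9: sp2
C10: sp2
C11: sp3 ✓
C12: sp3 ✓
C1, C2, C11, C12 → 4 sp3 carbons.

4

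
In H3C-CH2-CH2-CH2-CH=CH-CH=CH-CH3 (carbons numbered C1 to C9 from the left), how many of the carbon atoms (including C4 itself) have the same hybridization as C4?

5

C4 is sp3 (only σ bonds).
C1: sp3 ✓
C2: sp3 ✓
C3: sp3 ✓
C4: sp3 ✓
C5: sp2
C6: sp2
C7: sp2
C8: sp2
C9: sp3 ✓
5 carbons are sp3.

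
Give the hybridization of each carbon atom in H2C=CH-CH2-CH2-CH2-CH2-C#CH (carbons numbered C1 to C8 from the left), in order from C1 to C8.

C1 sp2, C2 sp2, C3 sp3, C4 sp3, C5 sp3, C6 sp3, C7 sp, C8 sp

C1 (3 σ bonds, plus one π bond) has steric number 3: sp2.
C2 is sp2: 3 σ bonds, plus one π bond, 3 electron-density regions.
C3: 4 σ bonds — 4 electron domains, sp3.
C4 carries 4 σ bonds, giving a steric number of 4, so it is sp3.
C5 has 4 σ bonds: steric number 4 → sp3.
C6 carries 4 σ bonds, giving a steric number of 4, so it is sp3.
C7 — 2 σ bonds, plus two π bonds. Steric number 2, so sp.
C8 — 2 σ bonds, plus two π bonds. Steric number 2, so sp.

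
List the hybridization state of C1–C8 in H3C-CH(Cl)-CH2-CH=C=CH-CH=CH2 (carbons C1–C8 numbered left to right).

C1 sp3, C2 sp3, C3 sp3, C4 sp2, C5 sp, C6 sp2, C7 sp2, C8 sp2

C1 (4 σ bonds) has steric number 4: sp3.
C2 — 4 σ bonds. Steric number 4, so sp3.
C3: 4 σ bonds — 4 electron domains, sp3.
C4: 3 σ bonds, plus one π bond — 3 electron domains, sp2.
C5 has 2 σ bonds, plus two π bonds: steric number 2 → sp.
C6 carries 3 σ bonds, plus one π bond, giving a steric number of 3, so it is sp2.
C7 — 3 σ bonds, plus one π bond. Steric number 3, so sp2.
C8 has 3 σ bonds, plus one π bond: steric number 3 → sp2.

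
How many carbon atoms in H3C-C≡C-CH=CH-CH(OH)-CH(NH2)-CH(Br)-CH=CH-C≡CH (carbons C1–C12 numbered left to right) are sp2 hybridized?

C1: sp3
C2: sp
C3: sp
C4: sp2 ✓
C5: sp2 ✓
C6: sp3
C7: sp3
C8: sp3
C9: sp2 ✓
C10: sp2 ✓
C11: sp
C12: sp
C4, C5, C9, C10 → 4 sp2 carbons.

4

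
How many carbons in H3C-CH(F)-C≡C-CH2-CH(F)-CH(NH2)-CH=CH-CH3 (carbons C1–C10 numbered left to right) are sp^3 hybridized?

6

C1: sp3 ✓
C2: sp3 ✓
C3: sp
C4: sp
C5: sp3 ✓
C6: sp3 ✓
C7: sp3 ✓
C8: sp2
C9: sp2
C10: sp3 ✓
C1, C2, C5, C6, C7, C10 → 6 sp3 carbons.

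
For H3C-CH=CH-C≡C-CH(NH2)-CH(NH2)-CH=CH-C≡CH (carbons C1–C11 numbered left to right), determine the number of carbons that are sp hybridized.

C1: sp3
C2: sp2
C3: sp2
C4: sp ✓
C5: sp ✓
C6: sp3
C7: sp3
C8: sp2
C9: sp2
C10: sp ✓
C11: sp ✓
C4, C5, C10, C11 → 4 sp carbons.

4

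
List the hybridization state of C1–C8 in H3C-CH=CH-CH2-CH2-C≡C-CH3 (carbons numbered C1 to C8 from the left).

C1: 4 σ bonds — 4 electron domains, sp3.
C2: 3 σ bonds, plus one π bond — 3 electron domains, sp2.
C3 — 3 σ bonds, plus one π bond. Steric number 3, so sp2.
C4 is sp3: 4 σ bonds, 4 electron-density regions.
C5 carries 4 σ bonds, giving a steric number of 4, so it is sp3.
C6: 2 σ bonds, plus two π bonds; 2 regions of electron density → sp.
C7 carries 2 σ bonds, plus two π bonds, giving a steric number of 2, so it is sp.
C8 carries 4 σ bonds, giving a steric number of 4, so it is sp3.

C1 sp3, C2 sp2, C3 sp2, C4 sp3, C5 sp3, C6 sp, C7 sp, C8 sp3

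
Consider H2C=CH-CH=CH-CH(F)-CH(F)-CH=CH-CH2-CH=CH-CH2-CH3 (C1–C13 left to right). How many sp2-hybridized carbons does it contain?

8

C1: sp2 ✓
C2: sp2 ✓
C3: sp2 ✓
C4: sp2 ✓
C5: sp3
C6: sp3
C7: sp2 ✓
C8: sp2 ✓
C9: sp3
C10: sp2 ✓
C11: sp2 ✓
C12: sp3
C13: sp3
C1, C2, C3, C4, C7, C8, C10, C11 → 8 sp2 carbons.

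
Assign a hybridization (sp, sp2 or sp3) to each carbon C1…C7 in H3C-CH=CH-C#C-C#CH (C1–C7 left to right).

C1 sp3, C2 sp2, C3 sp2, C4 sp, C5 sp, C6 sp, C7 sp

C1 (4 σ bonds) has steric number 4: sp3.
C2 (3 σ bonds, plus one π bond) has steric number 3: sp2.
C3 is sp2: 3 σ bonds, plus one π bond, 3 electron-density regions.
C4: 2 σ bonds, plus two π bonds — 2 electron domains, sp.
C5: 2 σ bonds, plus two π bonds — 2 electron domains, sp.
C6 has 2 σ bonds, plus two π bonds: steric number 2 → sp.
C7 has 2 σ bonds, plus two π bonds: steric number 2 → sp.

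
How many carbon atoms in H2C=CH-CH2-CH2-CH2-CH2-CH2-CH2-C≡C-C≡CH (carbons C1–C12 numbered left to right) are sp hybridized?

C1: sp2
C2: sp2
C3: sp3
C4: sp3
C5: sp3
C6: sp3
C7: sp3
C8: sp3
C9: sp ✓
C10: sp ✓
C11: sp ✓
C12: sp ✓
C9, C10, C11, C12 → 4 sp carbons.

4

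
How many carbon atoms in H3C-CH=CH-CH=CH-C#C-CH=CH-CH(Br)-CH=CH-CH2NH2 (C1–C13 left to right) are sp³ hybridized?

C1: sp3 ✓
C2: sp2
C3: sp2
C4: sp2
C5: sp2
C6: sp
C7: sp
C8: sp2
C9: sp2
C10: sp3 ✓
C11: sp2
C12: sp2
C13: sp3 ✓
C1, C10, C13 → 3 sp3 carbons.

3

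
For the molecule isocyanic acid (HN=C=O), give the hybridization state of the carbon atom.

The carbon atom — 2 σ bonds, plus two π bonds. Steric number 2, so sp.

sp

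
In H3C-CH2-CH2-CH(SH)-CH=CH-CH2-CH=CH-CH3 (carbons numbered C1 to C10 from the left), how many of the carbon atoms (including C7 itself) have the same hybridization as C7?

C7 is sp3 (only σ bonds).
C1: sp3 ✓
C2: sp3 ✓
C3: sp3 ✓
C4: sp3 ✓
C5: sp2
C6: sp2
C7: sp3 ✓
C8: sp2
C9: sp2
C10: sp3 ✓
6 carbons are sp3.

6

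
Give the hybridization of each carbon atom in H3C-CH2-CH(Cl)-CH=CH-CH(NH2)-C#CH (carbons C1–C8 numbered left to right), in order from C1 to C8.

C1 is sp3: 4 σ bonds, 4 electron-density regions.
C2 — 4 σ bonds. Steric number 4, so sp3.
C3 (4 σ bonds) has steric number 4: sp3.
C4 carries 3 σ bonds, plus one π bond, giving a steric number of 3, so it is sp2.
C5: 3 σ bonds, plus one π bond — 3 electron domains, sp2.
C6 is sp3: 4 σ bonds, 4 electron-density regions.
C7 (2 σ bonds, plus two π bonds) has steric number 2: sp.
C8 is sp: 2 σ bonds, plus two π bonds, 2 electron-density regions.

C1 sp3, C2 sp3, C3 sp3, C4 sp2, C5 sp2, C6 sp3, C7 sp, C8 sp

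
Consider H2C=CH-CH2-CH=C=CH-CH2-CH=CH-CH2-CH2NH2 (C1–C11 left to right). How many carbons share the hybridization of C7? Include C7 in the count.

4

C7 is sp3 (only σ bonds).
C1: sp2
C2: sp2
C3: sp3 ✓
C4: sp2
C5: sp
C6: sp2
C7: sp3 ✓
C8: sp2
C9: sp2
C10: sp3 ✓
C11: sp3 ✓
4 carbons are sp3.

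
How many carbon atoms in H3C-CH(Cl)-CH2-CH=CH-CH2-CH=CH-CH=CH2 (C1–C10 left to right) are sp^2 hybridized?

C1: sp3
C2: sp3
C3: sp3
C4: sp2 ✓
C5: sp2 ✓
C6: sp3
C7: sp2 ✓
C8: sp2 ✓
C9: sp2 ✓
C10: sp2 ✓
C4, C5, C7, C8, C9, C10 → 6 sp2 carbons.

6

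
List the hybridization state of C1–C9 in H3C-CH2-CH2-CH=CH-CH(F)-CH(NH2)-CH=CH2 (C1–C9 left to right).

C1 — 4 σ bonds. Steric number 4, so sp3.
C2: 4 σ bonds; 4 regions of electron density → sp3.
C3: 4 σ bonds; 4 regions of electron density → sp3.
C4: 3 σ bonds, plus one π bond — 3 electron domains, sp2.
C5 has 3 σ bonds, plus one π bond: steric number 3 → sp2.
C6 has 4 σ bonds: steric number 4 → sp3.
C7 has 4 σ bonds: steric number 4 → sp3.
C8 has 3 σ bonds, plus one π bond: steric number 3 → sp2.
C9 — 3 σ bonds, plus one π bond. Steric number 3, so sp2.

C1 sp3, C2 sp3, C3 sp3, C4 sp2, C5 sp2, C6 sp3, C7 sp3, C8 sp2, C9 sp2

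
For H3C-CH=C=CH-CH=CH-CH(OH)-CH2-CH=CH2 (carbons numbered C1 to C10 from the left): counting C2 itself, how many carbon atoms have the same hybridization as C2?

6

C2 is sp2 (one π bond).
C1: sp3
C2: sp2 ✓
C3: sp
C4: sp2 ✓
C5: sp2 ✓
C6: sp2 ✓
C7: sp3
C8: sp3
C9: sp2 ✓
C10: sp2 ✓
6 carbons are sp2.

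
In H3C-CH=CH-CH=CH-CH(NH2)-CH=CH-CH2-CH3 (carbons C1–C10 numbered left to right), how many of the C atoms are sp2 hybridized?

6

C1: sp3
C2: sp2 ✓
C3: sp2 ✓
C4: sp2 ✓
C5: sp2 ✓
C6: sp3
C7: sp2 ✓
C8: sp2 ✓
C9: sp3
C10: sp3
C2, C3, C4, C5, C7, C8 → 6 sp2 carbons.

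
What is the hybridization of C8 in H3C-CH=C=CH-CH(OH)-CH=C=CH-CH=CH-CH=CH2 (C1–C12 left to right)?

sp²

C8: 3 σ bonds, plus one π bond; 3 regions of electron density → sp2.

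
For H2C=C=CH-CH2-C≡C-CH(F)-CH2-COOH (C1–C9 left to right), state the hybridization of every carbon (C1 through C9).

C1 sp2, C2 sp, C3 sp2, C4 sp3, C5 sp, C6 sp, C7 sp3, C8 sp3, C9 sp2

C1 carries 3 σ bonds, plus one π bond, giving a steric number of 3, so it is sp2.
C2 — 2 σ bonds, plus two π bonds. Steric number 2, so sp.
C3 (3 σ bonds, plus one π bond) has steric number 3: sp2.
C4 (4 σ bonds) has steric number 4: sp3.
C5 is sp: 2 σ bonds, plus two π bonds, 2 electron-density regions.
C6 has 2 σ bonds, plus two π bonds: steric number 2 → sp.
C7 (4 σ bonds) has steric number 4: sp3.
C8 has 4 σ bonds: steric number 4 → sp3.
C9 (3 σ bonds, plus one π bond) has steric number 3: sp2.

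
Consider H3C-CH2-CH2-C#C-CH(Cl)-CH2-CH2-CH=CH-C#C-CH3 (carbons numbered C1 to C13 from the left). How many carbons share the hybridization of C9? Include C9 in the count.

2

C9 is sp2 (one π bond).
C1: sp3
C2: sp3
C3: sp3
C4: sp
C5: sp
C6: sp3
C7: sp3
C8: sp3
C9: sp2 ✓
C10: sp2 ✓
C11: sp
C12: sp
C13: sp3
2 carbons are sp2.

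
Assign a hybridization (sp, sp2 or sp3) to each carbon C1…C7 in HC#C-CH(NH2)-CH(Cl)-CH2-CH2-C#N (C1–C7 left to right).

C1 is sp: 2 σ bonds, plus two π bonds, 2 electron-density regions.
C2 carries 2 σ bonds, plus two π bonds, giving a steric number of 2, so it is sp.
C3 — 4 σ bonds. Steric number 4, so sp3.
C4: 4 σ bonds — 4 electron domains, sp3.
C5: 4 σ bonds; 4 regions of electron density → sp3.
C6 — 4 σ bonds. Steric number 4, so sp3.
C7 (2 σ bonds, plus two π bonds) has steric number 2: sp.

C1 sp, C2 sp, C3 sp3, C4 sp3, C5 sp3, C6 sp3, C7 sp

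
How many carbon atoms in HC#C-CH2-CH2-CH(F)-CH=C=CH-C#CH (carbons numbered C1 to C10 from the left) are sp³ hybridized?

C1: sp
C2: sp
C3: sp3 ✓
C4: sp3 ✓
C5: sp3 ✓
C6: sp2
C7: sp
C8: sp2
C9: sp
C10: sp
C3, C4, C5 → 3 sp3 carbons.

3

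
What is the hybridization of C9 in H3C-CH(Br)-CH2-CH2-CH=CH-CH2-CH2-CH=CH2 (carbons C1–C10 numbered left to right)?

C9: 3 σ bonds, plus one π bond — 3 electron domains, sp2.

sp2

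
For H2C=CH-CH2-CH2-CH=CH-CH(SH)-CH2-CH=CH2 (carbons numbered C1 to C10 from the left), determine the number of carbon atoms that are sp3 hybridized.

4

C1: sp2
C2: sp2
C3: sp3 ✓
C4: sp3 ✓
C5: sp2
C6: sp2
C7: sp3 ✓
C8: sp3 ✓
C9: sp2
C10: sp2
C3, C4, C7, C8 → 4 sp3 carbons.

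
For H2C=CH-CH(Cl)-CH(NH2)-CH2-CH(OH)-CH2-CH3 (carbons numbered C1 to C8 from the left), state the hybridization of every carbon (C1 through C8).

C1 (3 σ bonds, plus one π bond) has steric number 3: sp2.
C2: 3 σ bonds, plus one π bond; 3 regions of electron density → sp2.
C3 is sp3: 4 σ bonds, 4 electron-density regions.
C4: 4 σ bonds — 4 electron domains, sp3.
C5 is sp3: 4 σ bonds, 4 electron-density regions.
C6 — 4 σ bonds. Steric number 4, so sp3.
C7: 4 σ bonds; 4 regions of electron density → sp3.
C8 — 4 σ bonds. Steric number 4, so sp3.

C1 sp2, C2 sp2, C3 sp3, C4 sp3, C5 sp3, C6 sp3, C7 sp3, C8 sp3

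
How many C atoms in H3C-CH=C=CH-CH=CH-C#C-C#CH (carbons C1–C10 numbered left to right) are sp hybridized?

5

C1: sp3
C2: sp2
C3: sp ✓
C4: sp2
C5: sp2
C6: sp2
C7: sp ✓
C8: sp ✓
C9: sp ✓
C10: sp ✓
C3, C7, C8, C9, C10 → 5 sp carbons.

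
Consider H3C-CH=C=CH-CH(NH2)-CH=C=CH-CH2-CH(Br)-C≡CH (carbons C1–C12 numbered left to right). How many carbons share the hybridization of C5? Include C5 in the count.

C5 is sp3 (only σ bonds).
C1: sp3 ✓
C2: sp2
C3: sp
C4: sp2
C5: sp3 ✓
C6: sp2
C7: sp
C8: sp2
C9: sp3 ✓
C10: sp3 ✓
C11: sp
C12: sp
4 carbons are sp3.

4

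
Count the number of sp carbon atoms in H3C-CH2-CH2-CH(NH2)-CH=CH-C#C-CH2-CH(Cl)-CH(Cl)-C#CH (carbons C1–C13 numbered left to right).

C1: sp3
C2: sp3
C3: sp3
C4: sp3
C5: sp2
C6: sp2
C7: sp ✓
C8: sp ✓
C9: sp3
C10: sp3
C11: sp3
C12: sp ✓
C13: sp ✓
C7, C8, C12, C13 → 4 sp carbons.

4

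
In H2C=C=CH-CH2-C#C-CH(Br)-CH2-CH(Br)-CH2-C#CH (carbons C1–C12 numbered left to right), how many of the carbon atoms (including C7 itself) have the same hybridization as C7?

C7 is sp3 (only σ bonds).
C1: sp2
C2: sp
C3: sp2
C4: sp3 ✓
C5: sp
C6: sp
C7: sp3 ✓
C8: sp3 ✓
C9: sp3 ✓
C10: sp3 ✓
C11: sp
C12: sp
5 carbons are sp3.

5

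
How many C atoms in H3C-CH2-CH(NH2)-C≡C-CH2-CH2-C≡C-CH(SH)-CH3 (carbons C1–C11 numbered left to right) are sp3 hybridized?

7

C1: sp3 ✓
C2: sp3 ✓
C3: sp3 ✓
C4: sp
C5: sp
C6: sp3 ✓
C7: sp3 ✓
C8: sp
C9: sp
C10: sp3 ✓
C11: sp3 ✓
C1, C2, C3, C6, C7, C10, C11 → 7 sp3 carbons.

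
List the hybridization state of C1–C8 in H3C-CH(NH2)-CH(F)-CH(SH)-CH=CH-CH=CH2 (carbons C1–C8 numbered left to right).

C1 (4 σ bonds) has steric number 4: sp3.
C2 (4 σ bonds) has steric number 4: sp3.
C3 has 4 σ bonds: steric number 4 → sp3.
C4 — 4 σ bonds. Steric number 4, so sp3.
C5 — 3 σ bonds, plus one π bond. Steric number 3, so sp2.
C6: 3 σ bonds, plus one π bond; 3 regions of electron density → sp2.
C7 carries 3 σ bonds, plus one π bond, giving a steric number of 3, so it is sp2.
C8: 3 σ bonds, plus one π bond — 3 electron domains, sp2.

C1 sp3, C2 sp3, C3 sp3, C4 sp3, C5 sp2, C6 sp2, C7 sp2, C8 sp2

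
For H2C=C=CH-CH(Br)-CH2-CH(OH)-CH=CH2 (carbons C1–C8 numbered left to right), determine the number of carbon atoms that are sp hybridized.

C1: sp2
C2: sp ✓
C3: sp2
C4: sp3
C5: sp3
C6: sp3
C7: sp2
C8: sp2
C2 → 1 sp carbon.

1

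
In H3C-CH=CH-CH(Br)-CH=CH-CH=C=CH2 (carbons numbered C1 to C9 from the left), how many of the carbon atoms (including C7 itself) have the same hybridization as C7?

C7 is sp2 (one π bond).
C1: sp3
C2: sp2 ✓
C3: sp2 ✓
C4: sp3
C5: sp2 ✓
C6: sp2 ✓
C7: sp2 ✓
C8: sp
C9: sp2 ✓
6 carbons are sp2.

6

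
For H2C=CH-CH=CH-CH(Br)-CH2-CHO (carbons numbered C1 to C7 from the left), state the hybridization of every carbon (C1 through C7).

C1 is sp2: 3 σ bonds, plus one π bond, 3 electron-density regions.
C2 (3 σ bonds, plus one π bond) has steric number 3: sp2.
C3: 3 σ bonds, plus one π bond — 3 electron domains, sp2.
C4 — 3 σ bonds, plus one π bond. Steric number 3, so sp2.
C5: 4 σ bonds; 4 regions of electron density → sp3.
C6: 4 σ bonds — 4 electron domains, sp3.
C7 has 3 σ bonds, plus one π bond: steric number 3 → sp2.

C1 sp2, C2 sp2, C3 sp2, C4 sp2, C5 sp3, C6 sp3, C7 sp2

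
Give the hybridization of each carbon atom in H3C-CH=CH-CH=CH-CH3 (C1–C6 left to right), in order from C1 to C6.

C1 sp3, C2 sp2, C3 sp2, C4 sp2, C5 sp2, C6 sp3

C1 has 4 σ bonds: steric number 4 → sp3.
C2 (3 σ bonds, plus one π bond) has steric number 3: sp2.
C3 (3 σ bonds, plus one π bond) has steric number 3: sp2.
C4 carries 3 σ bonds, plus one π bond, giving a steric number of 3, so it is sp2.
C5 (3 σ bonds, plus one π bond) has steric number 3: sp2.
C6 has 4 σ bonds: steric number 4 → sp3.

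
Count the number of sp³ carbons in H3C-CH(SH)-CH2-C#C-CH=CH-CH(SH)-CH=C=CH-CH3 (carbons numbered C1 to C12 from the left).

C1: sp3 ✓
C2: sp3 ✓
C3: sp3 ✓
C4: sp
C5: sp
C6: sp2
C7: sp2
C8: sp3 ✓
C9: sp2
C10: sp
C11: sp2
C12: sp3 ✓
C1, C2, C3, C8, C12 → 5 sp3 carbons.

5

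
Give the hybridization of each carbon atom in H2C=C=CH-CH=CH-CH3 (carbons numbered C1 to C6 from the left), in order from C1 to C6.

C1 sp2, C2 sp, C3 sp2, C4 sp2, C5 sp2, C6 sp3

C1 has 3 σ bonds, plus one π bond: steric number 3 → sp2.
C2 (2 σ bonds, plus two π bonds) has steric number 2: sp.
C3 has 3 σ bonds, plus one π bond: steric number 3 → sp2.
C4 is sp2: 3 σ bonds, plus one π bond, 3 electron-density regions.
C5 carries 3 σ bonds, plus one π bond, giving a steric number of 3, so it is sp2.
C6: 4 σ bonds; 4 regions of electron density → sp3.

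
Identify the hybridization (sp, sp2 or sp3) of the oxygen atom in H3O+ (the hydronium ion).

sp^3

Three σ bonds + one lone pair = steric number 4 → sp3.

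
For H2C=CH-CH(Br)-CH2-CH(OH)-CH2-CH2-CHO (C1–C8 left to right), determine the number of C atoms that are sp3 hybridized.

C1: sp2
C2: sp2
C3: sp3 ✓
C4: sp3 ✓
C5: sp3 ✓
C6: sp3 ✓
C7: sp3 ✓
C8: sp2
C3, C4, C5, C6, C7 → 5 sp3 carbons.

5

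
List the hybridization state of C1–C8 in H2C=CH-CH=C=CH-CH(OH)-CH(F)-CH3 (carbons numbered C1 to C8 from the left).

C1 (3 σ bonds, plus one π bond) has steric number 3: sp2.
C2: 3 σ bonds, plus one π bond — 3 electron domains, sp2.
C3 is sp2: 3 σ bonds, plus one π bond, 3 electron-density regions.
C4: 2 σ bonds, plus two π bonds; 2 regions of electron density → sp.
C5 (3 σ bonds, plus one π bond) has steric number 3: sp2.
C6 carries 4 σ bonds, giving a steric number of 4, so it is sp3.
C7 has 4 σ bonds: steric number 4 → sp3.
C8 is sp3: 4 σ bonds, 4 electron-density regions.

C1 sp2, C2 sp2, C3 sp2, C4 sp, C5 sp2, C6 sp3, C7 sp3, C8 sp3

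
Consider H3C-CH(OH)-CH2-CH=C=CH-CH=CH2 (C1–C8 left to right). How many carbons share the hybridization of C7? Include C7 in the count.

4

C7 is sp2 (one π bond).
C1: sp3
C2: sp3
C3: sp3
C4: sp2 ✓
C5: sp
C6: sp2 ✓
C7: sp2 ✓
C8: sp2 ✓
4 carbons are sp2.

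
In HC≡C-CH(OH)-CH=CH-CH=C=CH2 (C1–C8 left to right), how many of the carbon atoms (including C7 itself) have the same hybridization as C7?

3

C7 is sp (two π bonds).
C1: sp ✓
C2: sp ✓
C3: sp3
C4: sp2
C5: sp2
C6: sp2
C7: sp ✓
C8: sp2
3 carbons are sp.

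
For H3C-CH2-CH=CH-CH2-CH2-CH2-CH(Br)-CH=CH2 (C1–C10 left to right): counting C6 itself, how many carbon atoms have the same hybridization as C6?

C6 is sp3 (only σ bonds).
C1: sp3 ✓
C2: sp3 ✓
C3: sp2
C4: sp2
C5: sp3 ✓
C6: sp3 ✓
C7: sp3 ✓
C8: sp3 ✓
C9: sp2
C10: sp2
6 carbons are sp3.

6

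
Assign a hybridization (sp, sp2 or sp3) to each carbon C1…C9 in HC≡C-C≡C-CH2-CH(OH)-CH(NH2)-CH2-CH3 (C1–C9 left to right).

C1 — 2 σ bonds, plus two π bonds. Steric number 2, so sp.
C2 has 2 σ bonds, plus two π bonds: steric number 2 → sp.
C3 — 2 σ bonds, plus two π bonds. Steric number 2, so sp.
C4: 2 σ bonds, plus two π bonds; 2 regions of electron density → sp.
C5: 4 σ bonds; 4 regions of electron density → sp3.
C6: 4 σ bonds; 4 regions of electron density → sp3.
C7: 4 σ bonds; 4 regions of electron density → sp3.
C8 carries 4 σ bonds, giving a steric number of 4, so it is sp3.
C9 has 4 σ bonds: steric number 4 → sp3.

C1 sp, C2 sp, C3 sp, C4 sp, C5 sp3, C6 sp3, C7 sp3, C8 sp3, C9 sp3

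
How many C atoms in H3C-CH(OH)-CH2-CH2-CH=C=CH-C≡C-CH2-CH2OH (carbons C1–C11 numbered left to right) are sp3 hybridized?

C1: sp3 ✓
C2: sp3 ✓
C3: sp3 ✓
C4: sp3 ✓
C5: sp2
C6: sp
C7: sp2
C8: sp
C9: sp
C10: sp3 ✓
C11: sp3 ✓
C1, C2, C3, C4, C10, C11 → 6 sp3 carbons.

6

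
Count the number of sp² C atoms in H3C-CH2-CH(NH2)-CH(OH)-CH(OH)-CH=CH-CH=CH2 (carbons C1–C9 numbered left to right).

4

C1: sp3
C2: sp3
C3: sp3
C4: sp3
C5: sp3
C6: sp2 ✓
C7: sp2 ✓
C8: sp2 ✓
C9: sp2 ✓
C6, C7, C8, C9 → 4 sp2 carbons.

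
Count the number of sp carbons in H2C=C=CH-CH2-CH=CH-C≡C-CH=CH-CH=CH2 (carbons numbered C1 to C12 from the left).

3

C1: sp2
C2: sp ✓
C3: sp2
C4: sp3
C5: sp2
C6: sp2
C7: sp ✓
C8: sp ✓
C9: sp2
C10: sp2
C11: sp2
C12: sp2
C2, C7, C8 → 3 sp carbons.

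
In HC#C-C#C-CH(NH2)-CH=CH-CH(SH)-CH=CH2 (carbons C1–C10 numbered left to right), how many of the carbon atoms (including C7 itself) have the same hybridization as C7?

C7 is sp2 (one π bond).
C1: sp
C2: sp
C3: sp
C4: sp
C5: sp3
C6: sp2 ✓
C7: sp2 ✓
C8: sp3
C9: sp2 ✓
C10: sp2 ✓
4 carbons are sp2.

4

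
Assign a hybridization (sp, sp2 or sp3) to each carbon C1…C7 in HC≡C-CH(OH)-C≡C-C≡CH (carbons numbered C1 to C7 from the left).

C1 — 2 σ bonds, plus two π bonds. Steric number 2, so sp.
C2 is sp: 2 σ bonds, plus two π bonds, 2 electron-density regions.
C3 has 4 σ bonds: steric number 4 → sp3.
C4 — 2 σ bonds, plus two π bonds. Steric number 2, so sp.
C5 has 2 σ bonds, plus two π bonds: steric number 2 → sp.
C6 — 2 σ bonds, plus two π bonds. Steric number 2, so sp.
C7 has 2 σ bonds, plus two π bonds: steric number 2 → sp.

C1 sp, C2 sp, C3 sp3, C4 sp, C5 sp, C6 sp, C7 sp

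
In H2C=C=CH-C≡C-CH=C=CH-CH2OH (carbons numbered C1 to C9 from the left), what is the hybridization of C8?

C8: 3 σ bonds, plus one π bond — 3 electron domains, sp2.

sp^2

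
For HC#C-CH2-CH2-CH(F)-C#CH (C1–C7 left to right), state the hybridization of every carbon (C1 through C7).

C1 (2 σ bonds, plus two π bonds) has steric number 2: sp.
C2: 2 σ bonds, plus two π bonds; 2 regions of electron density → sp.
C3: 4 σ bonds — 4 electron domains, sp3.
C4: 4 σ bonds; 4 regions of electron density → sp3.
C5: 4 σ bonds; 4 regions of electron density → sp3.
C6 (2 σ bonds, plus two π bonds) has steric number 2: sp.
C7 (2 σ bonds, plus two π bonds) has steric number 2: sp.

C1 sp, C2 sp, C3 sp3, C4 sp3, C5 sp3, C6 sp, C7 sp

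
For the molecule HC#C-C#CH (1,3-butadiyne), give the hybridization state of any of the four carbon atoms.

sp

Every carbon is part of a C≡C triple bond: two σ regions → sp.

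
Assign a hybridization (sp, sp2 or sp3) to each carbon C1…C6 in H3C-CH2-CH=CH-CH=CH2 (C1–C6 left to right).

C1 sp3, C2 sp3, C3 sp2, C4 sp2, C5 sp2, C6 sp2

C1 (4 σ bonds) has steric number 4: sp3.
C2 (4 σ bonds) has steric number 4: sp3.
C3: 3 σ bonds, plus one π bond — 3 electron domains, sp2.
C4: 3 σ bonds, plus one π bond; 3 regions of electron density → sp2.
C5: 3 σ bonds, plus one π bond; 3 regions of electron density → sp2.
C6: 3 σ bonds, plus one π bond — 3 electron domains, sp2.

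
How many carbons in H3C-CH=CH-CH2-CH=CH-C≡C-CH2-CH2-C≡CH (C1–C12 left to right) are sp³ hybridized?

C1: sp3 ✓
C2: sp2
C3: sp2
C4: sp3 ✓
C5: sp2
C6: sp2
C7: sp
C8: sp
C9: sp3 ✓
C10: sp3 ✓
C11: sp
C12: sp
C1, C4, C9, C10 → 4 sp3 carbons.

4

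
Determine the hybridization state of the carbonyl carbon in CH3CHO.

The carbonyl carbon is sp2: 3 σ bonds, plus one π bond, 3 electron-density regions.

sp2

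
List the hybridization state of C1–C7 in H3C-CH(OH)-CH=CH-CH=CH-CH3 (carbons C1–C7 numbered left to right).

C1 sp3, C2 sp3, C3 sp2, C4 sp2, C5 sp2, C6 sp2, C7 sp3

C1 has 4 σ bonds: steric number 4 → sp3.
C2 is sp3: 4 σ bonds, 4 electron-density regions.
C3 has 3 σ bonds, plus one π bond: steric number 3 → sp2.
C4 carries 3 σ bonds, plus one π bond, giving a steric number of 3, so it is sp2.
C5 is sp2: 3 σ bonds, plus one π bond, 3 electron-density regions.
C6: 3 σ bonds, plus one π bond; 3 regions of electron density → sp2.
C7: 4 σ bonds; 4 regions of electron density → sp3.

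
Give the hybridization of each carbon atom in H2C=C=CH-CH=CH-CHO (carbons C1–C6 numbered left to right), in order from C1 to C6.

C1 sp2, C2 sp, C3 sp2, C4 sp2, C5 sp2, C6 sp2

C1: 3 σ bonds, plus one π bond — 3 electron domains, sp2.
C2 has 2 σ bonds, plus two π bonds: steric number 2 → sp.
C3 is sp2: 3 σ bonds, plus one π bond, 3 electron-density regions.
C4: 3 σ bonds, plus one π bond — 3 electron domains, sp2.
C5: 3 σ bonds, plus one π bond — 3 electron domains, sp2.
C6: 3 σ bonds, plus one π bond; 3 regions of electron density → sp2.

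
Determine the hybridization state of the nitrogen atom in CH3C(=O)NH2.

sp2

The nitrogen lone pair is delocalised into the carbonyl π system (amide resonance), so N is planar sp2 rather than the sp3 a naive steric count of 4 would suggest.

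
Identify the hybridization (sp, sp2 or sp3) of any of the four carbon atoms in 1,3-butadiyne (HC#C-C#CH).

Every carbon is part of a C≡C triple bond: two σ regions → sp.

sp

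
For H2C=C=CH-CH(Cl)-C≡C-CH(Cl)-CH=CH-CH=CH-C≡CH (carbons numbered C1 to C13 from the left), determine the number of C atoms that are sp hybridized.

5

C1: sp2
C2: sp ✓
C3: sp2
C4: sp3
C5: sp ✓
C6: sp ✓
C7: sp3
C8: sp2
C9: sp2
C10: sp2
C11: sp2
C12: sp ✓
C13: sp ✓
C2, C5, C6, C12, C13 → 5 sp carbons.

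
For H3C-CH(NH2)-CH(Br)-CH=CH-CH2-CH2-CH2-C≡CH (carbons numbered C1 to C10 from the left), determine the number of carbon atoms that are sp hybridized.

2

C1: sp3
C2: sp3
C3: sp3
C4: sp2
C5: sp2
C6: sp3
C7: sp3
C8: sp3
C9: sp ✓
C10: sp ✓
C9, C10 → 2 sp carbons.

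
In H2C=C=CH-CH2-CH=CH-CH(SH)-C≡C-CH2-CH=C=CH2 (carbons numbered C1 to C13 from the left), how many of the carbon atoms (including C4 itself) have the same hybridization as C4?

3

C4 is sp3 (only σ bonds).
C1: sp2
C2: sp
C3: sp2
C4: sp3 ✓
C5: sp2
C6: sp2
C7: sp3 ✓
C8: sp
C9: sp
C10: sp3 ✓
C11: sp2
C12: sp
C13: sp2
3 carbons are sp3.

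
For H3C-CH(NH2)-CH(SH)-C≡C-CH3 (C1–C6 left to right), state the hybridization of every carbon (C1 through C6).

C1 — 4 σ bonds. Steric number 4, so sp3.
C2 has 4 σ bonds: steric number 4 → sp3.
C3 has 4 σ bonds: steric number 4 → sp3.
C4 is sp: 2 σ bonds, plus two π bonds, 2 electron-density regions.
C5: 2 σ bonds, plus two π bonds; 2 regions of electron density → sp.
C6: 4 σ bonds; 4 regions of electron density → sp3.

C1 sp3, C2 sp3, C3 sp3, C4 sp, C5 sp, C6 sp3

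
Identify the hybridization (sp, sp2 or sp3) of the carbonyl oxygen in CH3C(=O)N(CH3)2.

sp²

The carbonyl oxygen carries 1 σ bond and 2 lone pairs, plus one π bond, giving a steric number of 3, so it is sp2.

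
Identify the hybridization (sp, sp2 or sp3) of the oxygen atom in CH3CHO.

sp2

The oxygen atom (1 σ bond and 2 lone pairs, plus one π bond) has steric number 3: sp2.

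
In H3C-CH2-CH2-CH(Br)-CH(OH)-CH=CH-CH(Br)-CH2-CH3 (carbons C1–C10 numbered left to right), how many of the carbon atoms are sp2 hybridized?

C1: sp3
C2: sp3
C3: sp3
C4: sp3
C5: sp3
C6: sp2 ✓
C7: sp2 ✓
C8: sp3
C9: sp3
C10: sp3
C6, C7 → 2 sp2 carbons.

2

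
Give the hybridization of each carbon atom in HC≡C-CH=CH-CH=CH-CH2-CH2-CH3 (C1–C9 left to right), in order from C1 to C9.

C1 sp, C2 sp, C3 sp2, C4 sp2, C5 sp2, C6 sp2, C7 sp3, C8 sp3, C9 sp3

C1 — 2 σ bonds, plus two π bonds. Steric number 2, so sp.
C2: 2 σ bonds, plus two π bonds; 2 regions of electron density → sp.
C3 carries 3 σ bonds, plus one π bond, giving a steric number of 3, so it is sp2.
C4 — 3 σ bonds, plus one π bond. Steric number 3, so sp2.
C5: 3 σ bonds, plus one π bond; 3 regions of electron density → sp2.
C6: 3 σ bonds, plus one π bond — 3 electron domains, sp2.
C7 (4 σ bonds) has steric number 4: sp3.
C8 has 4 σ bonds: steric number 4 → sp3.
C9 (4 σ bonds) has steric number 4: sp3.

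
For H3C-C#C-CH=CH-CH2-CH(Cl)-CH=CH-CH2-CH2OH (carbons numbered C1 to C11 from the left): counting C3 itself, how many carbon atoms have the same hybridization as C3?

2

C3 is sp (two π bonds).
C1: sp3
C2: sp ✓
C3: sp ✓
C4: sp2
C5: sp2
C6: sp3
C7: sp3
C8: sp2
C9: sp2
C10: sp3
C11: sp3
2 carbons are sp.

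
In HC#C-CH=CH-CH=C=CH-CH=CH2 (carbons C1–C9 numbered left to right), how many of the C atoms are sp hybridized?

3

C1: sp ✓
C2: sp ✓
C3: sp2
C4: sp2
C5: sp2
C6: sp ✓
C7: sp2
C8: sp2
C9: sp2
C1, C2, C6 → 3 sp carbons.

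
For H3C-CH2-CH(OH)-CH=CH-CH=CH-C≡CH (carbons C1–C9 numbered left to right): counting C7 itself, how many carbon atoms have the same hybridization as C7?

C7 is sp2 (one π bond).
C1: sp3
C2: sp3
C3: sp3
C4: sp2 ✓
C5: sp2 ✓
C6: sp2 ✓
C7: sp2 ✓
C8: sp
C9: sp
4 carbons are sp2.

4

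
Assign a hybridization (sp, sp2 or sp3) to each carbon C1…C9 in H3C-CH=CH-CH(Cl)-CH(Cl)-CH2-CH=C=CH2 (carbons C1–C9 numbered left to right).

C1 carries 4 σ bonds, giving a steric number of 4, so it is sp3.
C2: 3 σ bonds, plus one π bond; 3 regions of electron density → sp2.
C3 (3 σ bonds, plus one π bond) has steric number 3: sp2.
C4 — 4 σ bonds. Steric number 4, so sp3.
C5 carries 4 σ bonds, giving a steric number of 4, so it is sp3.
C6 (4 σ bonds) has steric number 4: sp3.
C7: 3 σ bonds, plus one π bond; 3 regions of electron density → sp2.
C8 — 2 σ bonds, plus two π bonds. Steric number 2, so sp.
C9 (3 σ bonds, plus one π bond) has steric number 3: sp2.

C1 sp3, C2 sp2, C3 sp2, C4 sp3, C5 sp3, C6 sp3, C7 sp2, C8 sp, C9 sp2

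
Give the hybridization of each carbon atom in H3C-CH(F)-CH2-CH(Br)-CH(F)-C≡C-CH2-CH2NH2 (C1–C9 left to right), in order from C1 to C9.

C1 is sp3: 4 σ bonds, 4 electron-density regions.
C2: 4 σ bonds — 4 electron domains, sp3.
C3 has 4 σ bonds: steric number 4 → sp3.
C4 carries 4 σ bonds, giving a steric number of 4, so it is sp3.
C5: 4 σ bonds — 4 electron domains, sp3.
C6 is sp: 2 σ bonds, plus two π bonds, 2 electron-density regions.
C7 is sp: 2 σ bonds, plus two π bonds, 2 electron-density regions.
C8: 4 σ bonds; 4 regions of electron density → sp3.
C9 is sp3: 4 σ bonds, 4 electron-density regions.

C1 sp3, C2 sp3, C3 sp3, C4 sp3, C5 sp3, C6 sp, C7 sp, C8 sp3, C9 sp3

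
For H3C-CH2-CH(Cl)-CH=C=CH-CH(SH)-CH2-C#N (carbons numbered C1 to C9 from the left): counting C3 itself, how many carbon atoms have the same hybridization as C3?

C3 is sp3 (only σ bonds).
C1: sp3 ✓
C2: sp3 ✓
C3: sp3 ✓
C4: sp2
C5: sp
C6: sp2
C7: sp3 ✓
C8: sp3 ✓
C9: sp
5 carbons are sp3.

5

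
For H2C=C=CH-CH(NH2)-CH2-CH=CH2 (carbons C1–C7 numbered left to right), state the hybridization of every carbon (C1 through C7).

C1 sp2, C2 sp, C3 sp2, C4 sp3, C5 sp3, C6 sp2, C7 sp2

C1 — 3 σ bonds, plus one π bond. Steric number 3, so sp2.
C2 — 2 σ bonds, plus two π bonds. Steric number 2, so sp.
C3 carries 3 σ bonds, plus one π bond, giving a steric number of 3, so it is sp2.
C4 carries 4 σ bonds, giving a steric number of 4, so it is sp3.
C5: 4 σ bonds; 4 regions of electron density → sp3.
C6 has 3 σ bonds, plus one π bond: steric number 3 → sp2.
C7 is sp2: 3 σ bonds, plus one π bond, 3 electron-density regions.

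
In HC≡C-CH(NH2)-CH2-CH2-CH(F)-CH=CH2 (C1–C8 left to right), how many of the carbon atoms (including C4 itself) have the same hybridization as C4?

4

C4 is sp3 (only σ bonds).
C1: sp
C2: sp
C3: sp3 ✓
C4: sp3 ✓
C5: sp3 ✓
C6: sp3 ✓
C7: sp2
C8: sp2
4 carbons are sp3.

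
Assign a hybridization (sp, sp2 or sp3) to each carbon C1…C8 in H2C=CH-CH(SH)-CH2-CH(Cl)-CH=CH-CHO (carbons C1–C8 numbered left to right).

C1 sp2, C2 sp2, C3 sp3, C4 sp3, C5 sp3, C6 sp2, C7 sp2, C8 sp2

C1 — 3 σ bonds, plus one π bond. Steric number 3, so sp2.
C2 has 3 σ bonds, plus one π bond: steric number 3 → sp2.
C3: 4 σ bonds — 4 electron domains, sp3.
C4: 4 σ bonds; 4 regions of electron density → sp3.
C5 is sp3: 4 σ bonds, 4 electron-density regions.
C6 carries 3 σ bonds, plus one π bond, giving a steric number of 3, so it is sp2.
C7 — 3 σ bonds, plus one π bond. Steric number 3, so sp2.
C8 is sp2: 3 σ bonds, plus one π bond, 3 electron-density regions.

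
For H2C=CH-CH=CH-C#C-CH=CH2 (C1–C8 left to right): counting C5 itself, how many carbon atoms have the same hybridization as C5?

2

C5 is sp (two π bonds).
C1: sp2
C2: sp2
C3: sp2
C4: sp2
C5: sp ✓
C6: sp ✓
C7: sp2
C8: sp2
2 carbons are sp.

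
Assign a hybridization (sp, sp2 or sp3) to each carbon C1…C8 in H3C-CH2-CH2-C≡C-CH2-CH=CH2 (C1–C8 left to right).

C1 is sp3: 4 σ bonds, 4 electron-density regions.
C2 carries 4 σ bonds, giving a steric number of 4, so it is sp3.
C3 is sp3: 4 σ bonds, 4 electron-density regions.
C4 has 2 σ bonds, plus two π bonds: steric number 2 → sp.
C5 has 2 σ bonds, plus two π bonds: steric number 2 → sp.
C6: 4 σ bonds — 4 electron domains, sp3.
C7 — 3 σ bonds, plus one π bond. Steric number 3, so sp2.
C8 — 3 σ bonds, plus one π bond. Steric number 3, so sp2.

C1 sp3, C2 sp3, C3 sp3, C4 sp, C5 sp, C6 sp3, C7 sp2, C8 sp2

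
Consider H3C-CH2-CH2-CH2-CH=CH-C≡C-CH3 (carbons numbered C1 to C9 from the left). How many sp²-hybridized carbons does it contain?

2

C1: sp3
C2: sp3
C3: sp3
C4: sp3
C5: sp2 ✓
C6: sp2 ✓
C7: sp
C8: sp
C9: sp3
C5, C6 → 2 sp2 carbons.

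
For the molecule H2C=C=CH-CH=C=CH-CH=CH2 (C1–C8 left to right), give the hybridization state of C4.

C4: 3 σ bonds, plus one π bond; 3 regions of electron density → sp2.

sp2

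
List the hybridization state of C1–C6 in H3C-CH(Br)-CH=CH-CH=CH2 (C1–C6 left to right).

C1 sp3, C2 sp3, C3 sp2, C4 sp2, C5 sp2, C6 sp2

C1 is sp3: 4 σ bonds, 4 electron-density regions.
C2 (4 σ bonds) has steric number 4: sp3.
C3 has 3 σ bonds, plus one π bond: steric number 3 → sp2.
C4 (3 σ bonds, plus one π bond) has steric number 3: sp2.
C5: 3 σ bonds, plus one π bond; 3 regions of electron density → sp2.
C6: 3 σ bonds, plus one π bond — 3 electron domains, sp2.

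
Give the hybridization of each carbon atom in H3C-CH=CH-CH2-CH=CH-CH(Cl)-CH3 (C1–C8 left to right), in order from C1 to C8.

C1: 4 σ bonds — 4 electron domains, sp3.
C2: 3 σ bonds, plus one π bond; 3 regions of electron density → sp2.
C3: 3 σ bonds, plus one π bond — 3 electron domains, sp2.
C4: 4 σ bonds — 4 electron domains, sp3.
C5: 3 σ bonds, plus one π bond — 3 electron domains, sp2.
C6 — 3 σ bonds, plus one π bond. Steric number 3, so sp2.
C7: 4 σ bonds; 4 regions of electron density → sp3.
C8 (4 σ bonds) has steric number 4: sp3.

C1 sp3, C2 sp2, C3 sp2, C4 sp3, C5 sp2, C6 sp2, C7 sp3, C8 sp3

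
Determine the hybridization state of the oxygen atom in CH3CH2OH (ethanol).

sp³

The oxygen atom (2 σ bonds and 2 lone pairs) has steric number 4: sp3.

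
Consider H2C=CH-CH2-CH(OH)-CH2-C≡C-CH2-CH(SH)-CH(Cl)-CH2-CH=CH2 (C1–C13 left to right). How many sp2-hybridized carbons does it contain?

4

C1: sp2 ✓
C2: sp2 ✓
C3: sp3
C4: sp3
C5: sp3
C6: sp
C7: sp
C8: sp3
C9: sp3
C10: sp3
C11: sp3
C12: sp2 ✓
C13: sp2 ✓
C1, C2, C12, C13 → 4 sp2 carbons.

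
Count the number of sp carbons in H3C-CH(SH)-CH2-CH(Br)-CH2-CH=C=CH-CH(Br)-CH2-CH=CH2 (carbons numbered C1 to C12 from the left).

1

C1: sp3
C2: sp3
C3: sp3
C4: sp3
C5: sp3
C6: sp2
C7: sp ✓
C8: sp2
C9: sp3
C10: sp3
C11: sp2
C12: sp2
C7 → 1 sp carbon.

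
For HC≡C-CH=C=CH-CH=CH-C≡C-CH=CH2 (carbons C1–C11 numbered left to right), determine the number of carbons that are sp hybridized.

C1: sp ✓
C2: sp ✓
C3: sp2
C4: sp ✓
C5: sp2
C6: sp2
C7: sp2
C8: sp ✓
C9: sp ✓
C10: sp2
C11: sp2
C1, C2, C4, C8, C9 → 5 sp carbons.

5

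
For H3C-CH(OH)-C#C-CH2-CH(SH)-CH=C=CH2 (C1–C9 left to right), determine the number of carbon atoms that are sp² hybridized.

C1: sp3
C2: sp3
C3: sp
C4: sp
C5: sp3
C6: sp3
C7: sp2 ✓
C8: sp
C9: sp2 ✓
C7, C9 → 2 sp2 carbons.

2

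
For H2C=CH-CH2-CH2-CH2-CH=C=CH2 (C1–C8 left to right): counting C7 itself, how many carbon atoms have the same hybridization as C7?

1

C7 is sp (two π bonds).
C1: sp2
C2: sp2
C3: sp3
C4: sp3
C5: sp3
C6: sp2
C7: sp ✓
C8: sp2
1 carbon is sp.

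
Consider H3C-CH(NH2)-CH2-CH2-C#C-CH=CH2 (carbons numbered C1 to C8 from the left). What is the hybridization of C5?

sp

C5: 2 σ bonds, plus two π bonds; 2 regions of electron density → sp.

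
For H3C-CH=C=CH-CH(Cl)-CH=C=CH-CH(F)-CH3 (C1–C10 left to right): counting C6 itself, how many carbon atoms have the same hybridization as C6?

4

C6 is sp2 (one π bond).
C1: sp3
C2: sp2 ✓
C3: sp
C4: sp2 ✓
C5: sp3
C6: sp2 ✓
C7: sp
C8: sp2 ✓
C9: sp3
C10: sp3
4 carbons are sp2.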